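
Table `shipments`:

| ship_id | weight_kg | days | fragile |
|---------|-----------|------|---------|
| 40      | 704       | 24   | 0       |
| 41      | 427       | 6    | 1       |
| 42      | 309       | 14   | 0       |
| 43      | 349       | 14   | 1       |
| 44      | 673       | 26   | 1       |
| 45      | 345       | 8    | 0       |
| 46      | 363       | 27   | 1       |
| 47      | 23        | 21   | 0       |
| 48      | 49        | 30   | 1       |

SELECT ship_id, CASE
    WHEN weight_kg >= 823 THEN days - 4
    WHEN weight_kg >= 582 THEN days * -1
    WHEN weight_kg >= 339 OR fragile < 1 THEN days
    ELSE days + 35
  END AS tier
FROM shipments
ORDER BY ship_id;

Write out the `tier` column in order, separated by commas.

ship_id=40: weight_kg >= 582 → -24
ship_id=41: weight_kg >= 339 OR fragile < 1 → 6
ship_id=42: weight_kg >= 339 OR fragile < 1 → 14
ship_id=43: weight_kg >= 339 OR fragile < 1 → 14
ship_id=44: weight_kg >= 582 → -26
ship_id=45: weight_kg >= 339 OR fragile < 1 → 8
ship_id=46: weight_kg >= 339 OR fragile < 1 → 27
ship_id=47: weight_kg >= 339 OR fragile < 1 → 21
ship_id=48: ELSE → 65

-24, 6, 14, 14, -26, 8, 27, 21, 65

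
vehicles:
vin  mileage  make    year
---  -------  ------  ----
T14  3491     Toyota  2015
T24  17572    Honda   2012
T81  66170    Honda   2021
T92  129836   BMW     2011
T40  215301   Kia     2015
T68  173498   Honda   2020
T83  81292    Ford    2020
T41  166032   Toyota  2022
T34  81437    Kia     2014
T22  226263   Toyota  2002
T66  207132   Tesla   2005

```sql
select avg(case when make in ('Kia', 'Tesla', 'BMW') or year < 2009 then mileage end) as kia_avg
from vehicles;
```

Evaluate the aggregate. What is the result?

vin=T14: ✗
vin=T24: ✗
vin=T81: ✗
vin=T92: ✓ → 129836
vin=T40: ✓ → 215301
vin=T68: ✗
vin=T83: ✗
vin=T41: ✗
vin=T34: ✓ → 81437
vin=T22: ✓ → 226263
vin=T66: ✓ → 207132
kia_avg = (129836 + 215301 + 81437 + 226263 + 207132) / 5 = 171993.8

171993.8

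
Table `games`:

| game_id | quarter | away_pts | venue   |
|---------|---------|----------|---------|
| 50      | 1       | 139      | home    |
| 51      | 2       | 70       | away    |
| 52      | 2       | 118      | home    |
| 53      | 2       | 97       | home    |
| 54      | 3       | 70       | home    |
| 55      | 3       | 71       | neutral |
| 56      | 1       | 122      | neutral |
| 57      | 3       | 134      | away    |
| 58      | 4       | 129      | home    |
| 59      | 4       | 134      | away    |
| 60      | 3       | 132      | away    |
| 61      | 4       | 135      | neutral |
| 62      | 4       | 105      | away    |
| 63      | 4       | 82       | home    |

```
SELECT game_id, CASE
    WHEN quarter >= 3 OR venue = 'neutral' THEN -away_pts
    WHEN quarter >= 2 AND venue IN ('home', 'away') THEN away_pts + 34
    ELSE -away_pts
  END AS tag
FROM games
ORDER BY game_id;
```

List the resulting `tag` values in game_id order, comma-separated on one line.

-139, 104, 152, 131, -70, -71, -122, -134, -129, -134, -132, -135, -105, -82

game_id=50: ELSE → -139
game_id=51: quarter >= 2 AND venue IN ('home', 'away') → 104
game_id=52: quarter >= 2 AND venue IN ('home', 'away') → 152
game_id=53: quarter >= 2 AND venue IN ('home', 'away') → 131
game_id=54: quarter >= 3 OR venue = 'neutral' → -70
game_id=55: quarter >= 3 OR venue = 'neutral' → -71
game_id=56: quarter >= 3 OR venue = 'neutral' → -122
game_id=57: quarter >= 3 OR venue = 'neutral' → -134
game_id=58: quarter >= 3 OR venue = 'neutral' → -129
game_id=59: quarter >= 3 OR venue = 'neutral' → -134
game_id=60: quarter >= 3 OR venue = 'neutral' → -132
game_id=61: quarter >= 3 OR venue = 'neutral' → -135
game_id=62: quarter >= 3 OR venue = 'neutral' → -105
game_id=63: quarter >= 3 OR venue = 'neutral' → -82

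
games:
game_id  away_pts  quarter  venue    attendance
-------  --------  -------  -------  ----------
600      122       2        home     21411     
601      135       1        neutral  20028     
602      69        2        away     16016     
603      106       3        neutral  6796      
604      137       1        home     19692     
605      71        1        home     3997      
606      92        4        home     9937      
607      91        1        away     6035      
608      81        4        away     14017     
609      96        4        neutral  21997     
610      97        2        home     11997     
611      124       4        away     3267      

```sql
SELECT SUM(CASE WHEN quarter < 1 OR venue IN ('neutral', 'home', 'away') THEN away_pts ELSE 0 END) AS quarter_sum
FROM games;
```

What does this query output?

1221

game_id=600: ✓ → 122
game_id=601: ✓ → 135
game_id=602: ✓ → 69
game_id=603: ✓ → 106
game_id=604: ✓ → 137
game_id=605: ✓ → 71
game_id=606: ✓ → 92
game_id=607: ✓ → 91
game_id=608: ✓ → 81
game_id=609: ✓ → 96
game_id=610: ✓ → 97
game_id=611: ✓ → 124
quarter_sum = 122 + 135 + 69 + 106 + 137 + 71 + 92 + 91 + 81 + 96 + 97 + 124 = 1221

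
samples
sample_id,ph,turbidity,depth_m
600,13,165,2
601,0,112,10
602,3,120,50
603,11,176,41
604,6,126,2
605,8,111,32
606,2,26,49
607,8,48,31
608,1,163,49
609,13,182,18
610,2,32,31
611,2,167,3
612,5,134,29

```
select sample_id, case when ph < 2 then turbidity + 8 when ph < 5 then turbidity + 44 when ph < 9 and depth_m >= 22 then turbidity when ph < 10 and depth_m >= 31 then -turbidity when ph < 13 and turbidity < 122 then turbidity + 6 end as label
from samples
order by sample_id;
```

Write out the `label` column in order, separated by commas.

sample_id=600: (no match → NULL) → NULL
sample_id=601: ph < 2 → 120
sample_id=602: ph < 5 → 164
sample_id=603: (no match → NULL) → NULL
sample_id=604: (no match → NULL) → NULL
sample_id=605: ph < 9 and depth_m >= 22 → 111
sample_id=606: ph < 5 → 70
sample_id=607: ph < 9 and depth_m >= 22 → 48
sample_id=608: ph < 2 → 171
sample_id=609: (no match → NULL) → NULL
sample_id=610: ph < 5 → 76
sample_id=611: ph < 5 → 211
sample_id=612: ph < 9 and depth_m >= 22 → 134

NULL, 120, 164, NULL, NULL, 111, 70, 48, 171, NULL, 76, 211, 134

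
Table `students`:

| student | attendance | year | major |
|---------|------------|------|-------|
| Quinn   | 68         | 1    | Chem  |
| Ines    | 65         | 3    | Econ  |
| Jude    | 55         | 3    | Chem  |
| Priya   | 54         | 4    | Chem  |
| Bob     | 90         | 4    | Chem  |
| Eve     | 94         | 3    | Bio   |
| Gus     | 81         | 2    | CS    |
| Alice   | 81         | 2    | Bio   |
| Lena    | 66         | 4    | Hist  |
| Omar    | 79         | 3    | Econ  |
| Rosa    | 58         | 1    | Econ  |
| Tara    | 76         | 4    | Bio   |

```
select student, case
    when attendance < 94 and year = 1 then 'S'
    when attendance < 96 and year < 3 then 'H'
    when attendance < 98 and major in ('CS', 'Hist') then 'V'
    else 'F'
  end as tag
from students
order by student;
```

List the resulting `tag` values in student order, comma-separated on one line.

student=Alice: attendance < 96 and year < 3 → H
student=Bob: ELSE → F
student=Eve: ELSE → F
student=Gus: attendance < 96 and year < 3 → H
student=Ines: ELSE → F
student=Jude: ELSE → F
student=Lena: attendance < 98 and major in ('CS', 'Hist') → V
student=Omar: ELSE → F
student=Priya: ELSE → F
student=Quinn: attendance < 94 and year = 1 → S
student=Rosa: attendance < 94 and year = 1 → S
student=Tara: ELSE → F

H, F, F, H, F, F, V, F, F, S, S, F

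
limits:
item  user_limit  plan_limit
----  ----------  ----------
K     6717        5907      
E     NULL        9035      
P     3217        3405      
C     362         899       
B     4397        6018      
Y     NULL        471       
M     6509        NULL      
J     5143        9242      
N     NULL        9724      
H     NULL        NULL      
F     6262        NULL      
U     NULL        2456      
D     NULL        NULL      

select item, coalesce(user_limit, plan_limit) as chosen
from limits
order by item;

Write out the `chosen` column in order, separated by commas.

4397, 362, NULL, 9035, 6262, NULL, 5143, 6717, 6509, 9724, 3217, 2456, 471

item=B: user_limit=4397 → 4397
item=C: user_limit=362 → 362
item=D: user_limit=NULL, plan_limit=NULL (all NULL) → NULL
item=E: user_limit=NULL, plan_limit=9035 → 9035
item=F: user_limit=6262 → 6262
item=H: user_limit=NULL, plan_limit=NULL (all NULL) → NULL
item=J: user_limit=5143 → 5143
item=K: user_limit=6717 → 6717
item=M: user_limit=6509 → 6509
item=N: user_limit=NULL, plan_limit=9724 → 9724
item=P: user_limit=3217 → 3217
item=U: user_limit=NULL, plan_limit=2456 → 2456
item=Y: user_limit=NULL, plan_limit=471 → 471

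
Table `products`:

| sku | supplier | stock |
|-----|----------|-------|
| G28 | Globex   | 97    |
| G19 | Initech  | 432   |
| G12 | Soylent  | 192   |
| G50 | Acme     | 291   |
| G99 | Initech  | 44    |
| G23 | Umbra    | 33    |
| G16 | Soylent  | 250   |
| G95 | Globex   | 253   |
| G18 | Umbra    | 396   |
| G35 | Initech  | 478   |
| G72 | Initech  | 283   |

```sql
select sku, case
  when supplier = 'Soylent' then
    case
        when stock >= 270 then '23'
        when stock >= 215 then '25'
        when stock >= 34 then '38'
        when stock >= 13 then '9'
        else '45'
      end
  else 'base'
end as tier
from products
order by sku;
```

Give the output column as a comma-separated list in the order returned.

sku=G12: supplier='Soylent' → inner[stock >= 34] → 38
sku=G16: supplier='Soylent' → inner[stock >= 215] → 25
sku=G18: supplier='Umbra' → outer ELSE → base
sku=G19: supplier='Initech' → outer ELSE → base
sku=G23: supplier='Umbra' → outer ELSE → base
sku=G28: supplier='Globex' → outer ELSE → base
sku=G35: supplier='Initech' → outer ELSE → base
sku=G50: supplier='Acme' → outer ELSE → base
sku=G72: supplier='Initech' → outer ELSE → base
sku=G95: supplier='Globex' → outer ELSE → base
sku=G99: supplier='Initech' → outer ELSE → base

38, 25, base, base, base, base, base, base, base, base, base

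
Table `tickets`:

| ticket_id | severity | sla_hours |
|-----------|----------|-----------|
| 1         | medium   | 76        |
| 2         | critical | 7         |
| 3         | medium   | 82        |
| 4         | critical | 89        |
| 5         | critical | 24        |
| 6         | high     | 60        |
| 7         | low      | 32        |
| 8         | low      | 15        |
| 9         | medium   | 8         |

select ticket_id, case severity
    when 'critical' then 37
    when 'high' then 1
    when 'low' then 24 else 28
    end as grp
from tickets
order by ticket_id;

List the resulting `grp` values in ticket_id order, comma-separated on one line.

ticket_id=1: ELSE → 28
ticket_id=2: severity='critical' → 37
ticket_id=3: ELSE → 28
ticket_id=4: severity='critical' → 37
ticket_id=5: severity='critical' → 37
ticket_id=6: severity='high' → 1
ticket_id=7: severity='low' → 24
ticket_id=8: severity='low' → 24
ticket_id=9: ELSE → 28

28, 37, 28, 37, 37, 1, 24, 24, 28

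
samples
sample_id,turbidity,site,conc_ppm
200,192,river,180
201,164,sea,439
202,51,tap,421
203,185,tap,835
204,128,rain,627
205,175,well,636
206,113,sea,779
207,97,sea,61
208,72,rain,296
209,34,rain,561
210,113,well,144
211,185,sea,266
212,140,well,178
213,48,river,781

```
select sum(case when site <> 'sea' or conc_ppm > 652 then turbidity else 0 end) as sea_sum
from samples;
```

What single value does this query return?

1251

sample_id=200: ✓ → 192
sample_id=201: ✗
sample_id=202: ✓ → 51
sample_id=203: ✓ → 185
sample_id=204: ✓ → 128
sample_id=205: ✓ → 175
sample_id=206: ✓ → 113
sample_id=207: ✗
sample_id=208: ✓ → 72
sample_id=209: ✓ → 34
sample_id=210: ✓ → 113
sample_id=211: ✗
sample_id=212: ✓ → 140
sample_id=213: ✓ → 48
sea_sum = 192 + 51 + 185 + 128 + 175 + 113 + 72 + 34 + 113 + 140 + 48 = 1251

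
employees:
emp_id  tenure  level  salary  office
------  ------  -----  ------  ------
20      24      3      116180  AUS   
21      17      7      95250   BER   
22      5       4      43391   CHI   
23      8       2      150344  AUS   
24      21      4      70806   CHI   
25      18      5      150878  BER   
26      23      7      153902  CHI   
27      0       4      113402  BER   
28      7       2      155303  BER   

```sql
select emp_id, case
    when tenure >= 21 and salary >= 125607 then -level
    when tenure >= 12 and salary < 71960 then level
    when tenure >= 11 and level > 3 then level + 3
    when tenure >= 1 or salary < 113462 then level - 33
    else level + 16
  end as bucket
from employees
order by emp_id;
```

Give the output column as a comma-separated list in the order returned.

emp_id=20: tenure >= 1 or salary < 113462 → -30
emp_id=21: tenure >= 11 and level > 3 → 10
emp_id=22: tenure >= 1 or salary < 113462 → -29
emp_id=23: tenure >= 1 or salary < 113462 → -31
emp_id=24: tenure >= 12 and salary < 71960 → 4
emp_id=25: tenure >= 11 and level > 3 → 8
emp_id=26: tenure >= 21 and salary >= 125607 → -7
emp_id=27: tenure >= 1 or salary < 113462 → -29
emp_id=28: tenure >= 1 or salary < 113462 → -31

-30, 10, -29, -31, 4, 8, -7, -29, -31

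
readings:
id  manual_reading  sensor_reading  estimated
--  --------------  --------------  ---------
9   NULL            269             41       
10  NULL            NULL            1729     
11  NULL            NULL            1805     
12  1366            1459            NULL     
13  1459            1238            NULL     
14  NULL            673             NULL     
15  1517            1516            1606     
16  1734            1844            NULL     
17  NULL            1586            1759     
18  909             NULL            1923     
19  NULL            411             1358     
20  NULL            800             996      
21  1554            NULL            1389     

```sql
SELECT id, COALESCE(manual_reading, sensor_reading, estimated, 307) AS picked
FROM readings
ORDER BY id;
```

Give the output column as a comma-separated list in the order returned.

269, 1729, 1805, 1366, 1459, 673, 1517, 1734, 1586, 909, 411, 800, 1554

id=9: manual_reading=NULL, sensor_reading=269 → 269
id=10: manual_reading=NULL, sensor_reading=NULL, estimated=1729 → 1729
id=11: manual_reading=NULL, sensor_reading=NULL, estimated=1805 → 1805
id=12: manual_reading=1366 → 1366
id=13: manual_reading=1459 → 1459
id=14: manual_reading=NULL, sensor_reading=673 → 673
id=15: manual_reading=1517 → 1517
id=16: manual_reading=1734 → 1734
id=17: manual_reading=NULL, sensor_reading=1586 → 1586
id=18: manual_reading=909 → 909
id=19: manual_reading=NULL, sensor_reading=411 → 411
id=20: manual_reading=NULL, sensor_reading=800 → 800
id=21: manual_reading=1554 → 1554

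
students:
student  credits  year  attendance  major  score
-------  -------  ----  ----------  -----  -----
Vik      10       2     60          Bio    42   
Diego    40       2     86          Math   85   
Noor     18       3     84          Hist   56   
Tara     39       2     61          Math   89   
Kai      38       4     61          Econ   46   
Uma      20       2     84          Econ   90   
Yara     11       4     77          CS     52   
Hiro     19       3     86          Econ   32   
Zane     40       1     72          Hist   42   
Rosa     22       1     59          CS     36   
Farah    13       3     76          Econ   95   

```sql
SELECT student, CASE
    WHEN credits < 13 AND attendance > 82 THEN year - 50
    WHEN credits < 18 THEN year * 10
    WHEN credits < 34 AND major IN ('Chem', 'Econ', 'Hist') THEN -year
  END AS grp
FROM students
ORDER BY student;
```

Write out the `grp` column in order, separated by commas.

student=Diego: (no match → NULL) → NULL
student=Farah: credits < 18 → 30
student=Hiro: credits < 34 AND major IN ('Chem', 'Econ', 'Hist') → -3
student=Kai: (no match → NULL) → NULL
student=Noor: credits < 34 AND major IN ('Chem', 'Econ', 'Hist') → -3
student=Rosa: (no match → NULL) → NULL
student=Tara: (no match → NULL) → NULL
student=Uma: credits < 34 AND major IN ('Chem', 'Econ', 'Hist') → -2
student=Vik: credits < 18 → 20
student=Yara: credits < 18 → 40
student=Zane: (no match → NULL) → NULL

NULL, 30, -3, NULL, -3, NULL, NULL, -2, 20, 40, NULL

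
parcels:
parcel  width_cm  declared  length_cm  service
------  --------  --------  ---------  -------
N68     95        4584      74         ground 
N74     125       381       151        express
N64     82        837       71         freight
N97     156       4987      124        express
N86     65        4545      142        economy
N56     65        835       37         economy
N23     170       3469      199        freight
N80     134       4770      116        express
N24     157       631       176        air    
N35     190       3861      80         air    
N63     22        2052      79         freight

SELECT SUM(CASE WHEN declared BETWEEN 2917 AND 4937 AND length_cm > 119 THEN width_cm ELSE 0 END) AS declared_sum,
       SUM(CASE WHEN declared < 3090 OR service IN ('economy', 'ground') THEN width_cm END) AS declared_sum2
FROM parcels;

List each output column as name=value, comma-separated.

[declared_sum: declared BETWEEN 2917 AND 4937 AND length_cm > 119]
parcel=N68: ✗
parcel=N74: ✗
parcel=N64: ✗
parcel=N97: ✗
parcel=N86: ✓ → 65
parcel=N56: ✗
parcel=N23: ✓ → 170
parcel=N80: ✗
parcel=N24: ✗
parcel=N35: ✗
parcel=N63: ✗
declared_sum = 65 + 170 = 235
—
[declared_sum2: declared < 3090 OR service IN ('economy', 'ground')]
parcel=N68: ✓ → 95
parcel=N74: ✓ → 125
parcel=N64: ✓ → 82
parcel=N97: ✗
parcel=N86: ✓ → 65
parcel=N56: ✓ → 65
parcel=N23: ✗
parcel=N80: ✗
parcel=N24: ✓ → 157
parcel=N35: ✗
parcel=N63: ✓ → 22
declared_sum2 = 95 + 125 + 82 + 65 + 65 + 157 + 22 = 611

declared_sum=235, declared_sum2=611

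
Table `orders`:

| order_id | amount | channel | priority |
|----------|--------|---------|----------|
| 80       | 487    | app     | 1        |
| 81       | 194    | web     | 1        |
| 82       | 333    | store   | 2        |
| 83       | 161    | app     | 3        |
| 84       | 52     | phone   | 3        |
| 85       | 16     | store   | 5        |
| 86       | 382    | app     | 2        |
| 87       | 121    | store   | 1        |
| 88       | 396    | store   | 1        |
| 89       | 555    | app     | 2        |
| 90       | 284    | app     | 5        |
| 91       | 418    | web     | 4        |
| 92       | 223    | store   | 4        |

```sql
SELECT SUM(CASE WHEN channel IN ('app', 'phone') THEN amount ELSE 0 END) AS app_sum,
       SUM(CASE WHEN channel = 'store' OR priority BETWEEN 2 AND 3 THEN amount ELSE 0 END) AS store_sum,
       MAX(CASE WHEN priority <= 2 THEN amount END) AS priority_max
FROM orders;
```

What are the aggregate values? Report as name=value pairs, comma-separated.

[app_sum: channel IN ('app', 'phone')]
order_id=80: ✓ → 487
order_id=81: ✗
order_id=82: ✗
order_id=83: ✓ → 161
order_id=84: ✓ → 52
order_id=85: ✗
order_id=86: ✓ → 382
order_id=87: ✗
order_id=88: ✗
order_id=89: ✓ → 555
order_id=90: ✓ → 284
order_id=91: ✗
order_id=92: ✗
app_sum = 487 + 161 + 52 + 382 + 555 + 284 = 1921
—
[store_sum: channel = 'store' OR priority BETWEEN 2 AND 3]
order_id=80: ✗
order_id=81: ✗
order_id=82: ✓ → 333
order_id=83: ✓ → 161
order_id=84: ✓ → 52
order_id=85: ✓ → 16
order_id=86: ✓ → 382
order_id=87: ✓ → 121
order_id=88: ✓ → 396
order_id=89: ✓ → 555
order_id=90: ✗
order_id=91: ✗
order_id=92: ✓ → 223
store_sum = 333 + 161 + 52 + 16 + 382 + 121 + 396 + 555 + 223 = 2239
—
[priority_max: priority <= 2]
order_id=80: ✓ → 487
order_id=81: ✓ → 194
order_id=82: ✓ → 333
order_id=83: ✗
order_id=84: ✗
order_id=85: ✗
order_id=86: ✓ → 382
order_id=87: ✓ → 121
order_id=88: ✓ → 396
order_id=89: ✓ → 555
order_id=90: ✗
order_id=91: ✗
order_id=92: ✗
priority_max = MAX(487, 194, 333, 382, 121, 396, 555) = 555

app_sum=1921, store_sum=2239, priority_max=555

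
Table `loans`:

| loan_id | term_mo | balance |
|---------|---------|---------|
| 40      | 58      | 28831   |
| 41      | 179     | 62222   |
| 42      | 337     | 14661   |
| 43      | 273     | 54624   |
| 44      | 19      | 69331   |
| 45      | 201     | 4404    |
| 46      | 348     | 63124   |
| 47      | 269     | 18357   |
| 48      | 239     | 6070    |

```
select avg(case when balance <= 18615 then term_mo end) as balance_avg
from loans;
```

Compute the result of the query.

261.5

loan_id=40: ✗
loan_id=41: ✗
loan_id=42: ✓ → 337
loan_id=43: ✗
loan_id=44: ✗
loan_id=45: ✓ → 201
loan_id=46: ✗
loan_id=47: ✓ → 269
loan_id=48: ✓ → 239
balance_avg = (337 + 201 + 269 + 239) / 4 = 261.5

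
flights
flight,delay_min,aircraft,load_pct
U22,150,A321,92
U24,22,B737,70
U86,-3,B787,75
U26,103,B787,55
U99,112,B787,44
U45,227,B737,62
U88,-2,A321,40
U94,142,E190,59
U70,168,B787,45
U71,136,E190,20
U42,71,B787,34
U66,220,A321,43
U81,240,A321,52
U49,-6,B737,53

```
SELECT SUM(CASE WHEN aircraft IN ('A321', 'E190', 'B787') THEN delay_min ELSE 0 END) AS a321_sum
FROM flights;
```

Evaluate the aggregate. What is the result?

flight=U22: ✓ → 150
flight=U24: ✗
flight=U86: ✓ → -3
flight=U26: ✓ → 103
flight=U99: ✓ → 112
flight=U45: ✗
flight=U88: ✓ → -2
flight=U94: ✓ → 142
flight=U70: ✓ → 168
flight=U71: ✓ → 136
flight=U42: ✓ → 71
flight=U66: ✓ → 220
flight=U81: ✓ → 240
flight=U49: ✗
a321_sum = 150 + -3 + 103 + 112 + -2 + 142 + 168 + 136 + 71 + 220 + 240 = 1337

1337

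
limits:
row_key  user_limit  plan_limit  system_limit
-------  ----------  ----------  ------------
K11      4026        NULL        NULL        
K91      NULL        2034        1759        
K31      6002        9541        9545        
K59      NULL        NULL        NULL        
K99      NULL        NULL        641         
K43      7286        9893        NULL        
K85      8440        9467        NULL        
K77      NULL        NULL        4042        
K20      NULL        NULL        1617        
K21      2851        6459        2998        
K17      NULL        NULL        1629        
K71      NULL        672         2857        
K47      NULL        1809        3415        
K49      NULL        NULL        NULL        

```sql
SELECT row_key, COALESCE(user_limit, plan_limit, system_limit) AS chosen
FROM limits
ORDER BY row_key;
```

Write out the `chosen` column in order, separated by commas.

4026, 1629, 1617, 2851, 6002, 7286, 1809, NULL, NULL, 672, 4042, 8440, 2034, 641

row_key=K11: user_limit=4026 → 4026
row_key=K17: user_limit=NULL, plan_limit=NULL, system_limit=1629 → 1629
row_key=K20: user_limit=NULL, plan_limit=NULL, system_limit=1617 → 1617
row_key=K21: user_limit=2851 → 2851
row_key=K31: user_limit=6002 → 6002
row_key=K43: user_limit=7286 → 7286
row_key=K47: user_limit=NULL, plan_limit=1809 → 1809
row_key=K49: user_limit=NULL, plan_limit=NULL, system_limit=NULL (all NULL) → NULL
row_key=K59: user_limit=NULL, plan_limit=NULL, system_limit=NULL (all NULL) → NULL
row_key=K71: user_limit=NULL, plan_limit=672 → 672
row_key=K77: user_limit=NULL, plan_limit=NULL, system_limit=4042 → 4042
row_key=K85: user_limit=8440 → 8440
row_key=K91: user_limit=NULL, plan_limit=2034 → 2034
row_key=K99: user_limit=NULL, plan_limit=NULL, system_limit=641 → 641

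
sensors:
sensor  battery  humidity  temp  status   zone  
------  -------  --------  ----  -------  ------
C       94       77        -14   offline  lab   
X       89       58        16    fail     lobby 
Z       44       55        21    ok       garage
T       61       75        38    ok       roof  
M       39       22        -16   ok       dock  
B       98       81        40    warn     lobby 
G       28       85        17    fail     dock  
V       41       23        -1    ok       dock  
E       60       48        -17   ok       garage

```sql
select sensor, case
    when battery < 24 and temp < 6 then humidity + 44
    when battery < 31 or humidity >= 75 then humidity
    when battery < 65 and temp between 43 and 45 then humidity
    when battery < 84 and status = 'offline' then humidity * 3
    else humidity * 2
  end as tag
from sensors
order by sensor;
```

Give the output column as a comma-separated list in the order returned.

81, 77, 96, 85, 44, 75, 46, 116, 110

sensor=B: battery < 31 or humidity >= 75 → 81
sensor=C: battery < 31 or humidity >= 75 → 77
sensor=E: ELSE → 96
sensor=G: battery < 31 or humidity >= 75 → 85
sensor=M: ELSE → 44
sensor=T: battery < 31 or humidity >= 75 → 75
sensor=V: ELSE → 46
sensor=X: ELSE → 116
sensor=Z: ELSE → 110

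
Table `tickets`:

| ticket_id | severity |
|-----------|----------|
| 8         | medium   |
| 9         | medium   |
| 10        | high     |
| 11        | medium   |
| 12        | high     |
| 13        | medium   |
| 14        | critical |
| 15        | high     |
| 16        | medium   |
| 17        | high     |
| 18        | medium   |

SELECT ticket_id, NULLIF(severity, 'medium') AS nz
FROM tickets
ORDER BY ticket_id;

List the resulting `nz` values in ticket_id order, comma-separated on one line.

NULL, NULL, high, NULL, high, NULL, critical, high, NULL, high, NULL

ticket_id=8: severity=medium vs medium: equal → NULL
ticket_id=9: severity=medium vs medium: equal → NULL
ticket_id=10: severity=high vs medium: differ → high
ticket_id=11: severity=medium vs medium: equal → NULL
ticket_id=12: severity=high vs medium: differ → high
ticket_id=13: severity=medium vs medium: equal → NULL
ticket_id=14: severity=critical vs medium: differ → critical
ticket_id=15: severity=high vs medium: differ → high
ticket_id=16: severity=medium vs medium: equal → NULL
ticket_id=17: severity=high vs medium: differ → high
ticket_id=18: severity=medium vs medium: equal → NULL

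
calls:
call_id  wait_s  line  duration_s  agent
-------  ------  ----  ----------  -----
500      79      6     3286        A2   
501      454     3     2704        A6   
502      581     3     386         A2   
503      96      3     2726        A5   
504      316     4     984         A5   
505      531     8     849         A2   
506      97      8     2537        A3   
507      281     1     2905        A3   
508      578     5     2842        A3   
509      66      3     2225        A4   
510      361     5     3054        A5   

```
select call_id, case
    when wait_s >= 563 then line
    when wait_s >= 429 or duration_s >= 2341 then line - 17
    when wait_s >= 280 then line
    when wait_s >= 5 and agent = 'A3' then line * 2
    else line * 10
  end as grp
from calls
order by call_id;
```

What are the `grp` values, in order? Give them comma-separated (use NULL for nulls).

-11, -14, 3, -14, 4, -9, -9, -16, 5, 30, -12

call_id=500: wait_s >= 429 or duration_s >= 2341 → -11
call_id=501: wait_s >= 429 or duration_s >= 2341 → -14
call_id=502: wait_s >= 563 → 3
call_id=503: wait_s >= 429 or duration_s >= 2341 → -14
call_id=504: wait_s >= 280 → 4
call_id=505: wait_s >= 429 or duration_s >= 2341 → -9
call_id=506: wait_s >= 429 or duration_s >= 2341 → -9
call_id=507: wait_s >= 429 or duration_s >= 2341 → -16
call_id=508: wait_s >= 563 → 5
call_id=509: ELSE → 30
call_id=510: wait_s >= 429 or duration_s >= 2341 → -12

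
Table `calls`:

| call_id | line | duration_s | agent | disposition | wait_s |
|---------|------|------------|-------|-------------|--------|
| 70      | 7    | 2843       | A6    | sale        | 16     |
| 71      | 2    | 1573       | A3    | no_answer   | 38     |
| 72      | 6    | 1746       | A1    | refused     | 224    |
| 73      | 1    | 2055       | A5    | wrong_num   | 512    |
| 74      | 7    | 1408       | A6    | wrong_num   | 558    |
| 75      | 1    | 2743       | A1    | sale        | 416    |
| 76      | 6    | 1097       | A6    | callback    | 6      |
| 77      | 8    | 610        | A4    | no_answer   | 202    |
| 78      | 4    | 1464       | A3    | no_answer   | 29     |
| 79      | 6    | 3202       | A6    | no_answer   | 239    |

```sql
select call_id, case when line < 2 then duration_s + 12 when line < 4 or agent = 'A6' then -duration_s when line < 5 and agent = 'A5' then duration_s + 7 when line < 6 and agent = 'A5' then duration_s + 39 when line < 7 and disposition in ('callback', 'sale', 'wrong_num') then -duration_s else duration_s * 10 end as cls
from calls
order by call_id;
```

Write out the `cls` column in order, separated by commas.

call_id=70: line < 4 or agent = 'A6' → -2843
call_id=71: line < 4 or agent = 'A6' → -1573
call_id=72: ELSE → 17460
call_id=73: line < 2 → 2067
call_id=74: line < 4 or agent = 'A6' → -1408
call_id=75: line < 2 → 2755
call_id=76: line < 4 or agent = 'A6' → -1097
call_id=77: ELSE → 6100
call_id=78: ELSE → 14640
call_id=79: line < 4 or agent = 'A6' → -3202

-2843, -1573, 17460, 2067, -1408, 2755, -1097, 6100, 14640, -3202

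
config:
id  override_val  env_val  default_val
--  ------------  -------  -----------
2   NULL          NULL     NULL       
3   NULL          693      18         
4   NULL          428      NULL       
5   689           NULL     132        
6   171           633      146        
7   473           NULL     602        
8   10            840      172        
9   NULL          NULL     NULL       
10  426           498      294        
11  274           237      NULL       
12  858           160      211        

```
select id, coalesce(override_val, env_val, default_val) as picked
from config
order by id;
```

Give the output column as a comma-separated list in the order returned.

id=2: override_val=NULL, env_val=NULL, default_val=NULL (all NULL) → NULL
id=3: override_val=NULL, env_val=693 → 693
id=4: override_val=NULL, env_val=428 → 428
id=5: override_val=689 → 689
id=6: override_val=171 → 171
id=7: override_val=473 → 473
id=8: override_val=10 → 10
id=9: override_val=NULL, env_val=NULL, default_val=NULL (all NULL) → NULL
id=10: override_val=426 → 426
id=11: override_val=274 → 274
id=12: override_val=858 → 858

NULL, 693, 428, 689, 171, 473, 10, NULL, 426, 274, 858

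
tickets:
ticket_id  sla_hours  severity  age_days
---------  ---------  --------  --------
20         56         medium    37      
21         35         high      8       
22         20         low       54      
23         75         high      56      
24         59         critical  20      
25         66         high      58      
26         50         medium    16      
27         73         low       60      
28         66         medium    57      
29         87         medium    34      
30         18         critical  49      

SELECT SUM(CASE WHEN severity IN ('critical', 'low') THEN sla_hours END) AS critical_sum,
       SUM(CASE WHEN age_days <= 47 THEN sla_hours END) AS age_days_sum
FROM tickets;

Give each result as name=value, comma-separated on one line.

[critical_sum: severity IN ('critical', 'low')]
ticket_id=20: ✗
ticket_id=21: ✗
ticket_id=22: ✓ → 20
ticket_id=23: ✗
ticket_id=24: ✓ → 59
ticket_id=25: ✗
ticket_id=26: ✗
ticket_id=27: ✓ → 73
ticket_id=28: ✗
ticket_id=29: ✗
ticket_id=30: ✓ → 18
critical_sum = 20 + 59 + 73 + 18 = 170
—
[age_days_sum: age_days <= 47]
ticket_id=20: ✓ → 56
ticket_id=21: ✓ → 35
ticket_id=22: ✗
ticket_id=23: ✗
ticket_id=24: ✓ → 59
ticket_id=25: ✗
ticket_id=26: ✓ → 50
ticket_id=27: ✗
ticket_id=28: ✗
ticket_id=29: ✓ → 87
ticket_id=30: ✗
age_days_sum = 56 + 35 + 59 + 50 + 87 = 287

critical_sum=170, age_days_sum=287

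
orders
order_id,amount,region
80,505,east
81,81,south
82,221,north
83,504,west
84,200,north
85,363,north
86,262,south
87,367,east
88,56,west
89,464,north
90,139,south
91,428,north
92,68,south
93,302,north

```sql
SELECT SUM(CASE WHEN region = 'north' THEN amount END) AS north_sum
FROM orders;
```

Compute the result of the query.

1978

order_id=80: ✗
order_id=81: ✗
order_id=82: ✓ → 221
order_id=83: ✗
order_id=84: ✓ → 200
order_id=85: ✓ → 363
order_id=86: ✗
order_id=87: ✗
order_id=88: ✗
order_id=89: ✓ → 464
order_id=90: ✗
order_id=91: ✓ → 428
order_id=92: ✗
order_id=93: ✓ → 302
north_sum = 221 + 200 + 363 + 464 + 428 + 302 = 1978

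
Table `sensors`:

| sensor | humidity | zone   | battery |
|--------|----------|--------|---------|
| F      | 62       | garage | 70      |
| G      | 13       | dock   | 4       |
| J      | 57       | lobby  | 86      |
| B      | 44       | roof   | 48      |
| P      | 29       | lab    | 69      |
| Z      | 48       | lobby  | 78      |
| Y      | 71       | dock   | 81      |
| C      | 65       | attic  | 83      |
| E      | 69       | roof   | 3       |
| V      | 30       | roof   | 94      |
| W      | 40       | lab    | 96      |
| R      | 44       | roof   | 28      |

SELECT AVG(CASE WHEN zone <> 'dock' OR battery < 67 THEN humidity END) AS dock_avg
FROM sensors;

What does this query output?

sensor=F: ✓ → 62
sensor=G: ✓ → 13
sensor=J: ✓ → 57
sensor=B: ✓ → 44
sensor=P: ✓ → 29
sensor=Z: ✓ → 48
sensor=Y: ✗
sensor=C: ✓ → 65
sensor=E: ✓ → 69
sensor=V: ✓ → 30
sensor=W: ✓ → 40
sensor=R: ✓ → 44
dock_avg = (62 + 13 + 57 + 44 + 29 + 48 + 65 + 69 + 30 + 40 + 44) / 11 = 45.5454545455

45.5454545455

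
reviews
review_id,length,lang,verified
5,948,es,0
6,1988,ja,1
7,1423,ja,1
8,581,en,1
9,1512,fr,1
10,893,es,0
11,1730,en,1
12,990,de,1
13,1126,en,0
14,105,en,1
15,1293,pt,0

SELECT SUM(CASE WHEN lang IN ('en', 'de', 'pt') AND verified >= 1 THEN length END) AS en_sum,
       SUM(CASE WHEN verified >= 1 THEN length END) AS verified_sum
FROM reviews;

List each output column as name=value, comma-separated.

en_sum=3406, verified_sum=8329

[en_sum: lang IN ('en', 'de', 'pt') AND verified >= 1]
review_id=5: ✗
review_id=6: ✗
review_id=7: ✗
review_id=8: ✓ → 581
review_id=9: ✗
review_id=10: ✗
review_id=11: ✓ → 1730
review_id=12: ✓ → 990
review_id=13: ✗
review_id=14: ✓ → 105
review_id=15: ✗
en_sum = 581 + 1730 + 990 + 105 = 3406
—
[verified_sum: verified >= 1]
review_id=5: ✗
review_id=6: ✓ → 1988
review_id=7: ✓ → 1423
review_id=8: ✓ → 581
review_id=9: ✓ → 1512
review_id=10: ✗
review_id=11: ✓ → 1730
review_id=12: ✓ → 990
review_id=13: ✗
review_id=14: ✓ → 105
review_id=15: ✗
verified_sum = 1988 + 1423 + 581 + 1512 + 1730 + 990 + 105 = 8329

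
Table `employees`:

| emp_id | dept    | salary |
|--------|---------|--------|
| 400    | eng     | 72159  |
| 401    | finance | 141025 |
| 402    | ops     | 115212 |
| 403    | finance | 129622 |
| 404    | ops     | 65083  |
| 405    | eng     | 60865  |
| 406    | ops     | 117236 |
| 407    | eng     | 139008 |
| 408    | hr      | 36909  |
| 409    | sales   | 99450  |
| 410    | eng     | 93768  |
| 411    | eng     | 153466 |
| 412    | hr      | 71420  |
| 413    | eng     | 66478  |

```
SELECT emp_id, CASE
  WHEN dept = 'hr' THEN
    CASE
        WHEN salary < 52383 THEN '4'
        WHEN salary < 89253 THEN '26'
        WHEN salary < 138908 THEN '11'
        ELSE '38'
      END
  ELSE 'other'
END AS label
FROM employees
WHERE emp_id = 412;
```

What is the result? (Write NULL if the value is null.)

26

emp_id = 412: dept=hr, salary=71420.
dept='hr' → inner[salary < 89253] → 26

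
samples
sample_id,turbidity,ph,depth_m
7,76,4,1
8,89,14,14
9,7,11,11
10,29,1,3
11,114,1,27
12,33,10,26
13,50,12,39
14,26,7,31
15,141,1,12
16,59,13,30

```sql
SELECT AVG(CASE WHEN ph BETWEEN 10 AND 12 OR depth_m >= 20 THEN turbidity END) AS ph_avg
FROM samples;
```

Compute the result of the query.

48.1666666667

sample_id=7: ✗
sample_id=8: ✗
sample_id=9: ✓ → 7
sample_id=10: ✗
sample_id=11: ✓ → 114
sample_id=12: ✓ → 33
sample_id=13: ✓ → 50
sample_id=14: ✓ → 26
sample_id=15: ✗
sample_id=16: ✓ → 59
ph_avg = (7 + 114 + 33 + 50 + 26 + 59) / 6 = 48.1666666667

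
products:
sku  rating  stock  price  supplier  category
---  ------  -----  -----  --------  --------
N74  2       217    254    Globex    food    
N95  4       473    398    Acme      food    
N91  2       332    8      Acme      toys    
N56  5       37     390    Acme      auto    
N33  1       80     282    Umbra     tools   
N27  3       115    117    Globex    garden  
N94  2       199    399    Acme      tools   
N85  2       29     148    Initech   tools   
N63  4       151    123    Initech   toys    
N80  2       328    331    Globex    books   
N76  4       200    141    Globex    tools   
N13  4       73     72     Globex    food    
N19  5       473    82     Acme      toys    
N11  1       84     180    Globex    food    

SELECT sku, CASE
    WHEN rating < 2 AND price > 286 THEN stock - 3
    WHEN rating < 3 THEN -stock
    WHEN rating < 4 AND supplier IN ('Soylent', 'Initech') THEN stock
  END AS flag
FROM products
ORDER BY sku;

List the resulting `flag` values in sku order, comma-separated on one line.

sku=N11: rating < 3 → -84
sku=N13: (no match → NULL) → NULL
sku=N19: (no match → NULL) → NULL
sku=N27: (no match → NULL) → NULL
sku=N33: rating < 3 → -80
sku=N56: (no match → NULL) → NULL
sku=N63: (no match → NULL) → NULL
sku=N74: rating < 3 → -217
sku=N76: (no match → NULL) → NULL
sku=N80: rating < 3 → -328
sku=N85: rating < 3 → -29
sku=N91: rating < 3 → -332
sku=N94: rating < 3 → -199
sku=N95: (no match → NULL) → NULL

-84, NULL, NULL, NULL, -80, NULL, NULL, -217, NULL, -328, -29, -332, -199, NULL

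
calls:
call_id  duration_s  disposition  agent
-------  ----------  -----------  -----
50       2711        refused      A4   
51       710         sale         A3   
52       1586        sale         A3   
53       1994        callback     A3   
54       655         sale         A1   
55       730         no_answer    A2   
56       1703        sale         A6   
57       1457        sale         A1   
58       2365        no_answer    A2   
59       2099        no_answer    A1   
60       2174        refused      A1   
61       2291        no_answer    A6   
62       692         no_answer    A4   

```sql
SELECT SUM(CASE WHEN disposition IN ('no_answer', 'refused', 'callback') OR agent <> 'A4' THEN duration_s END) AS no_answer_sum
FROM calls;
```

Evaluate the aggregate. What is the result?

21167

call_id=50: ✓ → 2711
call_id=51: ✓ → 710
call_id=52: ✓ → 1586
call_id=53: ✓ → 1994
call_id=54: ✓ → 655
call_id=55: ✓ → 730
call_id=56: ✓ → 1703
call_id=57: ✓ → 1457
call_id=58: ✓ → 2365
call_id=59: ✓ → 2099
call_id=60: ✓ → 2174
call_id=61: ✓ → 2291
call_id=62: ✓ → 692
no_answer_sum = 2711 + 710 + 1586 + 1994 + 655 + 730 + 1703 + 1457 + 2365 + 2099 + 2174 + 2291 + 692 = 21167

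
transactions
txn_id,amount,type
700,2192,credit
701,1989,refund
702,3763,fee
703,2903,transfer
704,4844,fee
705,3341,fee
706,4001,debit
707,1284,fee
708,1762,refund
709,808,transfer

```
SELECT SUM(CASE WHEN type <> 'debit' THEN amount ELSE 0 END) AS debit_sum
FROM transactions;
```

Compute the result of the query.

22886

txn_id=700: ✓ → 2192
txn_id=701: ✓ → 1989
txn_id=702: ✓ → 3763
txn_id=703: ✓ → 2903
txn_id=704: ✓ → 4844
txn_id=705: ✓ → 3341
txn_id=706: ✗
txn_id=707: ✓ → 1284
txn_id=708: ✓ → 1762
txn_id=709: ✓ → 808
debit_sum = 2192 + 1989 + 3763 + 2903 + 4844 + 3341 + 1284 + 1762 + 808 = 22886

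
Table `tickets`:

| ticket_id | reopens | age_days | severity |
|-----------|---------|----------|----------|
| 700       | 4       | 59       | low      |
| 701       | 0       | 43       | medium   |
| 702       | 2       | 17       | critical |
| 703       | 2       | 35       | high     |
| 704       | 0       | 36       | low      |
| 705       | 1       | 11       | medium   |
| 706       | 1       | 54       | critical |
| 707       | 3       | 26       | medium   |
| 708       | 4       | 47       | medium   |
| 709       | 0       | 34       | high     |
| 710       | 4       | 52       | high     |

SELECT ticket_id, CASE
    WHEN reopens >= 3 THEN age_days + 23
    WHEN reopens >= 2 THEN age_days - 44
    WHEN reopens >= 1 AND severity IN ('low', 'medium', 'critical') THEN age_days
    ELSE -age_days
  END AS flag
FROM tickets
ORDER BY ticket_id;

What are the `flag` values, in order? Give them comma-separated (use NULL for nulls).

82, -43, -27, -9, -36, 11, 54, 49, 70, -34, 75

ticket_id=700: reopens >= 3 → 82
ticket_id=701: ELSE → -43
ticket_id=702: reopens >= 2 → -27
ticket_id=703: reopens >= 2 → -9
ticket_id=704: ELSE → -36
ticket_id=705: reopens >= 1 AND severity IN ('low', 'medium', 'critical') → 11
ticket_id=706: reopens >= 1 AND severity IN ('low', 'medium', 'critical') → 54
ticket_id=707: reopens >= 3 → 49
ticket_id=708: reopens >= 3 → 70
ticket_id=709: ELSE → -34
ticket_id=710: reopens >= 3 → 75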